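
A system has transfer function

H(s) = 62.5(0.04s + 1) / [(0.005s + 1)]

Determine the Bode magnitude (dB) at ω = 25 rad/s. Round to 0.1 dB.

38.9 dB

At ω = 25 rad/s:
zero (1 + j25·0.04) = 1 + j1 → |·| ≈ 1.4142, ∠ ≈ 45.00°
pole (1 + j25·0.005) = 1 + j0.125 → |·| ≈ 1.0078, ∠ ≈ 7.13°
|H| = 62.5 · 1.4142 / (1.0078) ≈ 87.703
Gain = 20 log₁₀(87.703) ≈ 38.86 dB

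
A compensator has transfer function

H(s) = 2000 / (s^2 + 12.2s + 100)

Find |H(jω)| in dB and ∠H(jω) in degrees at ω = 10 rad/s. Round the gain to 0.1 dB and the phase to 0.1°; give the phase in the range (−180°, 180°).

24.3 dB, -90.0°

At s = jω = j10:
quadratic: (j10)² + 12.2·j10 + 100 = 0 + j122 → |·| ≈ 122, ∠ ≈ 90.00°
|H| = 2000 / 122 ≈ 16.393
Gain = 20 log₁₀(16.393) ≈ 24.29 dB
∠H = 0.00° − 90.00° = -90.00°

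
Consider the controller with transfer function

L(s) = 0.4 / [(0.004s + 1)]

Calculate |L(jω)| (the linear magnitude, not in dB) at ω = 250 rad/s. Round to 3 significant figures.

0.283

At ω = 250 rad/s:
pole (1 + j250·0.004) = 1 + j1 → |·| ≈ 1.4142, ∠ ≈ 45.00°
|L| = 0.4 · 1 / (1.4142) ≈ 0.28285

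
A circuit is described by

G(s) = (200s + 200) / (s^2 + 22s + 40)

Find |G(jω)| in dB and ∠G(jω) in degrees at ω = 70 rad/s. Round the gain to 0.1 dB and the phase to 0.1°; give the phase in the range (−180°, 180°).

8.8 dB, -73.2°

Substitute s = j70:
Numerator: 200(j70) + 200 = 200 + j14000
Denominator: (j70)^2 + 22(j70) + 40 = -4860 + j1540
|N| = √(200² + 14000²) ≈ 14001, ∠N ≈ 89.18°
|D| = √(4860² + 1540²) ≈ 5098.2, ∠D ≈ 162.42°
|G| = 14001 / 5098.2 ≈ 2.7463
Gain = 20 log₁₀(2.7463) ≈ 8.77 dB
∠G = 89.18° − 162.42° = -73.24°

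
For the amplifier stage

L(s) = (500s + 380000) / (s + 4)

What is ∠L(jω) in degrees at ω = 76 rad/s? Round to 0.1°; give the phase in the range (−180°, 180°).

-81.3°

Substitute s = j76:
Numerator: 500(j76) + 380000 = 380000 + j38000
Denominator: (j76) + 4 = 4 + j76
|N| = √(380000² + 38000²) ≈ 3.819e+05, ∠N ≈ 5.71°
|D| = √(4² + 76²) ≈ 76.105, ∠D ≈ 86.99°
∠L = 5.71° − 86.99° = -81.28°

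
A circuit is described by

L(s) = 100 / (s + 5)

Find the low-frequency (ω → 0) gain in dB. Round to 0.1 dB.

L(0) = 100 / 5 = 20
20 log₁₀(20) ≈ 26.02 dB

26.0 dB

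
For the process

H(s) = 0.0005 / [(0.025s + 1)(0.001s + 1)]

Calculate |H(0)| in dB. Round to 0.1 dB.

-66.0 dB

H(0) = 0.0005 · 1 / 1 = 0.0005
20 log₁₀(0.0005) ≈ -66.02 dB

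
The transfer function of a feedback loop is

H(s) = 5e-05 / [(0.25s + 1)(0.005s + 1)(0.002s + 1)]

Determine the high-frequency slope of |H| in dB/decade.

Each pole contributes −20 dB/decade at high frequency; each zero contributes +20 dB/decade.
Net: 0 zero(s) − 3 pole(s) → -60 dB/decade.

-60 dB/decade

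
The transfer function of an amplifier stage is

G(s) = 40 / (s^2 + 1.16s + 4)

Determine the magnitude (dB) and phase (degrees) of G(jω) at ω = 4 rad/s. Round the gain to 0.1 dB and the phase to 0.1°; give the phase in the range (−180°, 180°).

9.9 dB, -158.9°

At s = jω = j4:
quadratic: (j4)² + 1.16·j4 + 4 = -12 + j4.64 → |·| ≈ 12.866, ∠ ≈ 158.86°
|G| = 40 / 12.866 ≈ 3.109
Gain = 20 log₁₀(3.109) ≈ 9.85 dB
∠G = 0.00° − 158.86° = -158.86°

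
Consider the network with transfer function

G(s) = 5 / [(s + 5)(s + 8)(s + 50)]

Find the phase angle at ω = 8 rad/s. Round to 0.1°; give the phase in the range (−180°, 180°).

-112.1°

At s = jω = j8:
pole (s+5): 5 + j8 → |·| = √(5²+8²) = √89 ≈ 9.434, ∠ = arctan(8/5) ≈ 57.99°
pole (s+8): 8 + j8 → |·| = √(8²+8²) = √128 ≈ 11.314, ∠ = arctan(8/8) ≈ 45.00°
pole (s+50): 50 + j8 → |·| = √(50²+8²) = √2564 ≈ 50.636, ∠ = arctan(8/50) ≈ 9.09°
∠G = 0.00° − 112.08° = -112.08°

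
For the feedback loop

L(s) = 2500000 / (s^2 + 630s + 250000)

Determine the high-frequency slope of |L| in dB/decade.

-40 dB/decade

Each pole contributes −20 dB/decade at high frequency; each zero contributes +20 dB/decade.
Net: 0 zero(s) − 2 pole(s) → -40 dB/decade.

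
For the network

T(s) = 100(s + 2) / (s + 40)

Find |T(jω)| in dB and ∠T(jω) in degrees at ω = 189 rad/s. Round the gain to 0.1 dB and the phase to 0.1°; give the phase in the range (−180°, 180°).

39.8 dB, 11.3°

At s = jω = j189:
zero (s+2): 2 + j189 → |·| = √(2²+189²) = √35725 ≈ 189.01, ∠ = arctan(189/2) ≈ 89.39°
pole (s+40): 40 + j189 → |·| = √(40²+189²) = √37321 ≈ 193.19, ∠ = arctan(189/40) ≈ 78.05°
|T| = 100 · 189.01 / 193.19 ≈ 97.836
Gain = 20 log₁₀(97.836) ≈ 39.81 dB
∠T = 89.39° − 78.05° = 11.34°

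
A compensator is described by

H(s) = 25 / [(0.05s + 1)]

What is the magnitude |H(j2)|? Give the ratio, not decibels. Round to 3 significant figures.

24.9

At ω = 2 rad/s:
pole (1 + j2·0.05) = 1 + j0.1 → |·| ≈ 1.005, ∠ ≈ 5.71°
|H| = 25 · 1 / (1.005) ≈ 24.876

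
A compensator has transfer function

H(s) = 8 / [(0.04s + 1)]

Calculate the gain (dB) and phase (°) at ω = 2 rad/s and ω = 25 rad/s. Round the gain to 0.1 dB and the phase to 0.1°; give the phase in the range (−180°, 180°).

ω = 2: 18.0 dB, -4.6°; ω = 25: 15.1 dB, -45.0°

At ω = 2 rad/s:
pole (1 + j2·0.04) = 1 + j0.08 → |·| ≈ 1.0032, ∠ ≈ 4.57°
|H| = 8 · 1 / (1.0032) ≈ 7.9745
Gain = 20 log₁₀(7.9745) ≈ 18.03 dB
∠H = (0°) − (4.57°) = -4.57°

At ω = 25 rad/s:
pole (1 + j25·0.04) = 1 + j1 → |·| ≈ 1.4142, ∠ ≈ 45.00°
|H| = 8 · 1 / (1.4142) ≈ 5.6569
Gain = 20 log₁₀(5.6569) ≈ 15.05 dB
∠H = (0°) − (45.00°) = -45.00°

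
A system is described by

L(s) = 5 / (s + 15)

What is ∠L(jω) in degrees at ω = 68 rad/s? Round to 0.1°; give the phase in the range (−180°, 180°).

-77.6°

At s = jω = j68:
pole (s+15): 15 + j68 → |·| = √(15²+68²) = √4849 ≈ 69.635, ∠ = arctan(68/15) ≈ 77.56°
∠L = 0.00° − 77.56° = -77.56°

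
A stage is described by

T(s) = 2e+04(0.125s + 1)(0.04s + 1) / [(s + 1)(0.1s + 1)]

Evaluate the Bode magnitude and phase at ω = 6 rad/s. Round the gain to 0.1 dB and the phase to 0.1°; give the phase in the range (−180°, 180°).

At ω = 6 rad/s:
zero (1 + j6·0.125) = 1 + j0.75 → |·| ≈ 1.25, ∠ ≈ 36.87°
zero (1 + j6·0.04) = 1 + j0.24 → |·| ≈ 1.0284, ∠ ≈ 13.50°
pole (1 + j6·1) = 1 + j6 → |·| ≈ 6.0828, ∠ ≈ 80.54°
pole (1 + j6·0.1) = 1 + j0.6 → |·| ≈ 1.1662, ∠ ≈ 30.96°
|T| = 2e+04 · 1.25 · 1.0284 / (6.0828 · 1.1662) ≈ 3624.3
Gain = 20 log₁₀(3624.3) ≈ 71.18 dB
∠T = (36.87° + 13.50°) − (80.54° + 30.96°) = -61.13°

71.2 dB, -61.1°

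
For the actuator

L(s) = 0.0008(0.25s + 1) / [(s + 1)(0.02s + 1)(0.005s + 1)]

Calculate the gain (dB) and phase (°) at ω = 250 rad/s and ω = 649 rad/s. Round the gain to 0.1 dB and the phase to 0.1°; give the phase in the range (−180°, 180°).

ω = 250: -92.2 dB, -130.7°; ω = 649: -106.9 dB, -158.7°

At ω = 250 rad/s:
zero (1 + j250·0.25) = 1 + j62.5 → |·| ≈ 62.508, ∠ ≈ 89.08°
pole (1 + j250·1) = 1 + j250 → |·| ≈ 250, ∠ ≈ 89.77°
pole (1 + j250·0.02) = 1 + j5 → |·| ≈ 5.099, ∠ ≈ 78.69°
pole (1 + j250·0.005) = 1 + j1.25 → |·| ≈ 1.6008, ∠ ≈ 51.34°
|L| = 0.0008 · 62.508 / (250 · 5.099 · 1.6008) ≈ 2.4505e-05
Gain = 20 log₁₀(2.4505e-05) ≈ -92.21 dB
∠L = (89.08°) − (89.77° + 78.69° + 51.34°) = -130.72°

At ω = 649 rad/s:
zero (1 + j649·0.25) = 1 + j162.25 → |·| ≈ 162.25, ∠ ≈ 89.65°
pole (1 + j649·1) = 1 + j649 → |·| ≈ 649, ∠ ≈ 89.91°
pole (1 + j649·0.02) = 1 + j12.98 → |·| ≈ 13.018, ∠ ≈ 85.59°
pole (1 + j649·0.005) = 1 + j3.245 → |·| ≈ 3.3956, ∠ ≈ 72.87°
|L| = 0.0008 · 162.25 / (649 · 13.018 · 3.3956) ≈ 4.5245e-06
Gain = 20 log₁₀(4.5245e-06) ≈ -106.89 dB
∠L = (89.65°) − (89.91° + 85.59° + 72.87°) = -158.72°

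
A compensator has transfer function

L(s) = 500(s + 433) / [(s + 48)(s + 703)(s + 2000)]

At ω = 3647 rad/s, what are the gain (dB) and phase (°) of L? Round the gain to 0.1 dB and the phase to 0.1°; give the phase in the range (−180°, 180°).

At s = jω = j3647:
zero (s+433): 433 + j3647 → |·| = √(433²+3647²) = √13488098 ≈ 3672.6, ∠ = arctan(3647/433) ≈ 83.23°
pole (s+48): 48 + j3647 → |·| = √(48²+3647²) = √13302913 ≈ 3647.3, ∠ = arctan(3647/48) ≈ 89.25°
pole (s+703): 703 + j3647 → |·| = √(703²+3647²) = √13794818 ≈ 3714.1, ∠ = arctan(3647/703) ≈ 79.09°
pole (s+2000): 2000 + j3647 → |·| = √(2000²+3647²) = √17300609 ≈ 4159.4, ∠ = arctan(3647/2000) ≈ 61.26°
|L| = 500 · 3672.6 / 5.6345e+10 ≈ 3.259e-05
Gain = 20 log₁₀(3.259e-05) ≈ -89.74 dB
∠L = 83.23° − 229.60° = -146.37°

-89.7 dB, -146.4°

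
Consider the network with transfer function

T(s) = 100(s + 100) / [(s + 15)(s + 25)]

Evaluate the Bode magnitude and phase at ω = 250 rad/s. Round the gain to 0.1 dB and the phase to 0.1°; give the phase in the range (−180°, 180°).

At s = jω = j250:
zero (s+100): 100 + j250 → |·| = √(100²+250²) = √72500 ≈ 269.26, ∠ = arctan(250/100) ≈ 68.20°
pole (s+15): 15 + j250 → |·| = √(15²+250²) = √62725 ≈ 250.45, ∠ = arctan(250/15) ≈ 86.57°
pole (s+25): 25 + j250 → |·| = √(25²+250²) = √63125 ≈ 251.25, ∠ = arctan(250/25) ≈ 84.29°
|T| = 100 · 269.26 / 62926 ≈ 0.4279
Gain = 20 log₁₀(0.4279) ≈ -7.37 dB
∠T = 68.20° − 170.86° = -102.66°

-7.4 dB, -102.7°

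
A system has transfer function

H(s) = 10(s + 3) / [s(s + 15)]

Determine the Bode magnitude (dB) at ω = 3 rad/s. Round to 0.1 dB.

-0.7 dB

At s = jω = j3:
zero (s+3): 3 + j3 → |·| = √(3²+3²) = √18 ≈ 4.2426, ∠ = arctan(3/3) ≈ 45.00°
pole (s+15): 15 + j3 → |·| = √(15²+3²) = √234 ≈ 15.297, ∠ = arctan(3/15) ≈ 11.31°
pole at origin: |s| = 3, ∠ = 90.00° (in denominator)
|H| = 10 · 4.2426 / 45.891 ≈ 0.92449
Gain = 20 log₁₀(0.92449) ≈ -0.68 dB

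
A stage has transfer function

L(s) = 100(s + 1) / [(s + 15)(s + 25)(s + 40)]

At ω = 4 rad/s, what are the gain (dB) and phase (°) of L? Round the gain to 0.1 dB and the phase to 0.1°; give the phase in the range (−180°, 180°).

-31.7 dB, 46.2°

At s = jω = j4:
zero (s+1): 1 + j4 → |·| = √(1²+4²) = √17 ≈ 4.1231, ∠ = arctan(4/1) ≈ 75.96°
pole (s+15): 15 + j4 → |·| = √(15²+4²) = √241 ≈ 15.524, ∠ = arctan(4/15) ≈ 14.93°
pole (s+25): 25 + j4 → |·| = √(25²+4²) = √641 ≈ 25.318, ∠ = arctan(4/25) ≈ 9.09°
pole (s+40): 40 + j4 → |·| = √(40²+4²) = √1616 ≈ 40.2, ∠ = arctan(4/40) ≈ 5.71°
|L| = 100 · 4.1231 / 15800 ≈ 0.026096
Gain = 20 log₁₀(0.026096) ≈ -31.67 dB
∠L = 75.96° − 29.73° = 46.23°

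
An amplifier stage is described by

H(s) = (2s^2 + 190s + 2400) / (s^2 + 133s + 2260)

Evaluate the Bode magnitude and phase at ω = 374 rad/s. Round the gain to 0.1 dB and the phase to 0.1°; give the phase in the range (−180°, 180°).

Substitute s = j374:
Numerator: 2(j374)^2 + 190(j374) + 2400 = -277352 + j71060
Denominator: (j374)^2 + 133(j374) + 2260 = -137616 + j49742
|N| = √(277352² + 71060²) ≈ 2.8631e+05, ∠N ≈ 165.63°
|D| = √(137616² + 49742²) ≈ 1.4633e+05, ∠D ≈ 160.13°
|H| = 2.8631e+05 / 1.4633e+05 ≈ 1.9566
Gain = 20 log₁₀(1.9566) ≈ 5.83 dB
∠H = 165.63° − 160.13° = 5.50°

5.8 dB, 5.5°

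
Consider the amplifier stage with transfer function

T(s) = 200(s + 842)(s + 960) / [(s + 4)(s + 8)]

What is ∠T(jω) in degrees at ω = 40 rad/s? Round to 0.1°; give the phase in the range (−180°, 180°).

-157.9°

At s = jω = j40:
zero (s+842): 842 + j40 → |·| = √(842²+40²) = √710564 ≈ 842.95, ∠ = arctan(40/842) ≈ 2.72°
zero (s+960): 960 + j40 → |·| = √(960²+40²) = √923200 ≈ 960.83, ∠ = arctan(40/960) ≈ 2.39°
pole (s+4): 4 + j40 → |·| = √(4²+40²) = √1616 ≈ 40.2, ∠ = arctan(40/4) ≈ 84.29°
pole (s+8): 8 + j40 → |·| = √(8²+40²) = √1664 ≈ 40.792, ∠ = arctan(40/8) ≈ 78.69°
∠T = 5.11° − 162.98° = -157.87°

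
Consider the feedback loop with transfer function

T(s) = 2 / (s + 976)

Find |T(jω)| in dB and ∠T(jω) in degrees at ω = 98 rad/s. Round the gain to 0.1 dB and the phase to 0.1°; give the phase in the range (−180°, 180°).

Substitute s = j98:
Numerator: 2 = 2 + j0
Denominator: (j98) + 976 = 976 + j98
|N| = √(2² + 0²) ≈ 2, ∠N ≈ 0.00°
|D| = √(976² + 98²) ≈ 980.91, ∠D ≈ 5.73°
|T| = 2 / 980.91 ≈ 0.0020389
Gain = 20 log₁₀(0.0020389) ≈ -53.81 dB
∠T = 0.00° − 5.73° = -5.73°

-53.8 dB, -5.7°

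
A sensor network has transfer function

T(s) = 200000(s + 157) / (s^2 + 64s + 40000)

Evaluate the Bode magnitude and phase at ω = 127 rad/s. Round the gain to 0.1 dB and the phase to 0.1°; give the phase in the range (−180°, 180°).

At s = jω = j127:
zero (s+157): 157 + j127 → |·| = √(157²+127²) = √40778 ≈ 201.94, ∠ = arctan(127/157) ≈ 38.97°
quadratic: (j127)² + 64·j127 + 40000 = 23871 + j8128 → |·| ≈ 25217, ∠ ≈ 18.80°
|T| = 200000 · 201.94 / 25217 ≈ 1601.6
Gain = 20 log₁₀(1601.6) ≈ 64.09 dB
∠T = 38.97° − 18.80° = 20.17°

64.1 dB, 20.2°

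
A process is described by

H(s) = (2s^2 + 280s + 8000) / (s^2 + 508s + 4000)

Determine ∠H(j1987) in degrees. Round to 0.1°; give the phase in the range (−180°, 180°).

Substitute s = j1987:
Numerator: 2(j1987)^2 + 280(j1987) + 8000 = -7888338 + j556360
Denominator: (j1987)^2 + 508(j1987) + 4000 = -3944169 + j1009396
|N| = √(7888338² + 556360²) ≈ 7.9079e+06, ∠N ≈ 175.97°
|D| = √(3944169² + 1009396²) ≈ 4.0713e+06, ∠D ≈ 165.64°
∠H = 175.97° − 165.64° = 10.33°

10.3°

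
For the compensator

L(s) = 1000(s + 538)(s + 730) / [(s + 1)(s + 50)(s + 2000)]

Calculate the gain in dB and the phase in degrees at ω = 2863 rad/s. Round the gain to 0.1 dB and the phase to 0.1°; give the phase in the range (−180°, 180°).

At s = jω = j2863:
zero (s+538): 538 + j2863 → |·| = √(538²+2863²) = √8486213 ≈ 2913.1, ∠ = arctan(2863/538) ≈ 79.36°
zero (s+730): 730 + j2863 → |·| = √(730²+2863²) = √8729669 ≈ 2954.6, ∠ = arctan(2863/730) ≈ 75.70°
pole (s+1): 1 + j2863 → |·| = √(1²+2863²) = √8196770 ≈ 2863, ∠ = arctan(2863/1) ≈ 89.98°
pole (s+50): 50 + j2863 → |·| = √(50²+2863²) = √8199269 ≈ 2863.4, ∠ = arctan(2863/50) ≈ 89.00°
pole (s+2000): 2000 + j2863 → |·| = √(2000²+2863²) = √12196769 ≈ 3492.4, ∠ = arctan(2863/2000) ≈ 55.06°
|L| = 1000 · 8.607e+06 / 2.863e+10 ≈ 0.30063
Gain = 20 log₁₀(0.30063) ≈ -10.44 dB
∠L = 155.06° − 234.04° = -78.98°

-10.4 dB, -79.0°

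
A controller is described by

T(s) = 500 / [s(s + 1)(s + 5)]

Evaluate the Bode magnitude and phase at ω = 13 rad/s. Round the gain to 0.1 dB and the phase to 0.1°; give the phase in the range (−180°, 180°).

-13.5 dB, 115.4°

At s = jω = j13:
pole (s+1): 1 + j13 → |·| = √(1²+13²) = √170 ≈ 13.038, ∠ = arctan(13/1) ≈ 85.60°
pole (s+5): 5 + j13 → |·| = √(5²+13²) = √194 ≈ 13.928, ∠ = arctan(13/5) ≈ 68.96°
pole at origin: |s| = 13, ∠ = 90.00° (in denominator)
|T| = 500 / 2360.7 ≈ 0.2118
Gain = 20 log₁₀(0.2118) ≈ -13.48 dB
∠T = 0.00° − 244.56° = -244.56° ≡ 115.44° (principal value)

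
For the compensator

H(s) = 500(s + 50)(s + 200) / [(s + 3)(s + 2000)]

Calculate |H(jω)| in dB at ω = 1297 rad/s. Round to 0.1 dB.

48.8 dB

At s = jω = j1297:
zero (s+50): 50 + j1297 → |·| = √(50²+1297²) = √1684709 ≈ 1298, ∠ = arctan(1297/50) ≈ 87.79°
zero (s+200): 200 + j1297 → |·| = √(200²+1297²) = √1722209 ≈ 1312.3, ∠ = arctan(1297/200) ≈ 81.23°
pole (s+3): 3 + j1297 → |·| = √(3²+1297²) = √1682218 ≈ 1297, ∠ = arctan(1297/3) ≈ 89.87°
pole (s+2000): 2000 + j1297 → |·| = √(2000²+1297²) = √5682209 ≈ 2383.7, ∠ = arctan(1297/2000) ≈ 32.96°
|H| = 500 · 1.7034e+06 / 3.0917e+06 ≈ 275.48
Gain = 20 log₁₀(275.48) ≈ 48.80 dB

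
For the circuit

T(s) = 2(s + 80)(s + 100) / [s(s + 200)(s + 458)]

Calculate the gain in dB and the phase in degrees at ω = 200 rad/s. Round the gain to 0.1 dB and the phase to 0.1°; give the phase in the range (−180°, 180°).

At s = jω = j200:
zero (s+80): 80 + j200 → |·| = √(80²+200²) = √46400 ≈ 215.41, ∠ = arctan(200/80) ≈ 68.20°
zero (s+100): 100 + j200 → |·| = √(100²+200²) = √50000 ≈ 223.61, ∠ = arctan(200/100) ≈ 63.43°
pole (s+200): 200 + j200 → |·| = √(200²+200²) = √80000 ≈ 282.84, ∠ = arctan(200/200) ≈ 45.00°
pole (s+458): 458 + j200 → |·| = √(458²+200²) = √249764 ≈ 499.76, ∠ = arctan(200/458) ≈ 23.59°
pole at origin: |s| = 200, ∠ = 90.00° (in denominator)
|T| = 2 · 48168 / 2.827e+07 ≈ 0.0034077
Gain = 20 log₁₀(0.0034077) ≈ -49.35 dB
∠T = 131.63° − 158.59° = -26.96°

-49.4 dB, -27.0°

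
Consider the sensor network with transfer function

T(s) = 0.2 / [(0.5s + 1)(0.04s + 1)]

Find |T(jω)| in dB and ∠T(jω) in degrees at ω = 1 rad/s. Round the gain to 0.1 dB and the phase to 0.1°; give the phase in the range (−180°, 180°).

-15.0 dB, -28.9°

At ω = 1 rad/s:
pole (1 + j1·0.5) = 1 + j0.5 → |·| ≈ 1.118, ∠ ≈ 26.57°
pole (1 + j1·0.04) = 1 + j0.04 → |·| ≈ 1.0008, ∠ ≈ 2.29°
|T| = 0.2 · 1 / (1.118 · 1.0008) ≈ 0.17875
Gain = 20 log₁₀(0.17875) ≈ -14.96 dB
∠T = (0°) − (26.57° + 2.29°) = -28.86°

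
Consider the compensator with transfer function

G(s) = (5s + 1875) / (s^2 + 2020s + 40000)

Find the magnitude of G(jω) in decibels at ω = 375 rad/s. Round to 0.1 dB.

Substitute s = j375:
Numerator: 5(j375) + 1875 = 1875 + j1875
Denominator: (j375)^2 + 2020(j375) + 40000 = -100625 + j757500
|N| = √(1875² + 1875²) ≈ 2651.7, ∠N ≈ 45.00°
|D| = √(100625² + 757500²) ≈ 7.6415e+05, ∠D ≈ 97.57°
|G| = 2651.7 / 7.6415e+05 ≈ 0.0034701
Gain = 20 log₁₀(0.0034701) ≈ -49.19 dB

-49.2 dB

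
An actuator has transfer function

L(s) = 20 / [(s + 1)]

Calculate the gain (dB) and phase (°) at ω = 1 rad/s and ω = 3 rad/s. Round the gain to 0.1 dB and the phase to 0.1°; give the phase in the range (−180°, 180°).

ω = 1: 23.0 dB, -45.0°; ω = 3: 16.0 dB, -71.6°

At ω = 1 rad/s:
pole (1 + j1·1) = 1 + j1 → |·| ≈ 1.4142, ∠ ≈ 45.00°
|L| = 20 · 1 / (1.4142) ≈ 14.142
Gain = 20 log₁₀(14.142) ≈ 23.01 dB
∠L = (0°) − (45.00°) = -45.00°

At ω = 3 rad/s:
pole (1 + j3·1) = 1 + j3 → |·| ≈ 3.1623, ∠ ≈ 71.57°
|L| = 20 · 1 / (3.1623) ≈ 6.3245
Gain = 20 log₁₀(6.3245) ≈ 16.02 dB
∠L = (0°) − (71.57°) = -71.57°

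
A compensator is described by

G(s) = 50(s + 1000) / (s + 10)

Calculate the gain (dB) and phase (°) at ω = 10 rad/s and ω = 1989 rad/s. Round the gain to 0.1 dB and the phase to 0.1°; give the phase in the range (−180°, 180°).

ω = 10: 71.0 dB, -44.4°; ω = 1989: 35.0 dB, -26.4°

At s = jω = j10:
zero (s+1000): 1000 + j10 → |·| = √(1000²+10²) = √1000100 ≈ 1000, ∠ = arctan(10/1000) ≈ 0.57°
pole (s+10): 10 + j10 → |·| = √(10²+10²) = √200 ≈ 14.142, ∠ = arctan(10/10) ≈ 45.00°
|G| = 50 · 1000 / 14.142 ≈ 3535.6
Gain = 20 log₁₀(3535.6) ≈ 70.97 dB
∠G = 0.57° − 45.00° = -44.43°

At s = jω = j1989:
zero (s+1000): 1000 + j1989 → |·| = √(1000²+1989²) = √4956121 ≈ 2226.2, ∠ = arctan(1989/1000) ≈ 63.31°
pole (s+10): 10 + j1989 → |·| = √(10²+1989²) = √3956221 ≈ 1989, ∠ = arctan(1989/10) ≈ 89.71°
|G| = 50 · 2226.2 / 1989 ≈ 55.963
Gain = 20 log₁₀(55.963) ≈ 34.96 dB
∠G = 63.31° − 89.71° = -26.40°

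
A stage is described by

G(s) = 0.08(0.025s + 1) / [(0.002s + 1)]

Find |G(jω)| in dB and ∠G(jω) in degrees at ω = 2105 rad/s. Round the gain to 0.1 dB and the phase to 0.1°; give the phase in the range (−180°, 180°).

At ω = 2105 rad/s:
zero (1 + j2105·0.025) = 1 + j52.625 → |·| ≈ 52.635, ∠ ≈ 88.91°
pole (1 + j2105·0.002) = 1 + j4.21 → |·| ≈ 4.3271, ∠ ≈ 76.64°
|G| = 0.08 · 52.635 / (4.3271) ≈ 0.97312
Gain = 20 log₁₀(0.97312) ≈ -0.24 dB
∠G = (88.91°) − (76.64°) = 12.27°

-0.2 dB, 12.3°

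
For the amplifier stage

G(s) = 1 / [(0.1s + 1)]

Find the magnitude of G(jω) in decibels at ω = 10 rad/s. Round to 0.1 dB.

At ω = 10 rad/s:
pole (1 + j10·0.1) = 1 + j1 → |·| ≈ 1.4142, ∠ ≈ 45.00°
|G| = 1 · 1 / (1.4142) ≈ 0.70711
Gain = 20 log₁₀(0.70711) ≈ -3.01 dB

-3.0 dB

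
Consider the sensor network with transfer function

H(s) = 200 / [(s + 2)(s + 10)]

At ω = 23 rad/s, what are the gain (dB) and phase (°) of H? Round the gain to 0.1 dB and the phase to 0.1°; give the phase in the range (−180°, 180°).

-9.2 dB, -151.5°

At s = jω = j23:
pole (s+2): 2 + j23 → |·| = √(2²+23²) = √533 ≈ 23.087, ∠ = arctan(23/2) ≈ 85.03°
pole (s+10): 10 + j23 → |·| = √(10²+23²) = √629 ≈ 25.08, ∠ = arctan(23/10) ≈ 66.50°
|H| = 200 / 579.02 ≈ 0.34541
Gain = 20 log₁₀(0.34541) ≈ -9.23 dB
∠H = 0.00° − 151.53° = -151.53°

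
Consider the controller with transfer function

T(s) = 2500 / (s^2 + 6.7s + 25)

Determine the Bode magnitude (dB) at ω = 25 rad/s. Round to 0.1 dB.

At s = jω = j25:
quadratic: (j25)² + 6.7·j25 + 25 = -600 + j167.5 → |·| ≈ 622.94, ∠ ≈ 164.40°
|T| = 2500 / 622.94 ≈ 4.0132
Gain = 20 log₁₀(4.0132) ≈ 12.07 dB

12.1 dB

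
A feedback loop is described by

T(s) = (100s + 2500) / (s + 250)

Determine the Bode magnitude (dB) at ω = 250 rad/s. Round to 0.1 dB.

37.0 dB

Substitute s = j250:
Numerator: 100(j250) + 2500 = 2500 + j25000
Denominator: (j250) + 250 = 250 + j250
|N| = √(2500² + 25000²) ≈ 25125, ∠N ≈ 84.29°
|D| = √(250² + 250²) ≈ 353.55, ∠D ≈ 45.00°
|T| = 25125 / 353.55 ≈ 71.065
Gain = 20 log₁₀(71.065) ≈ 37.03 dB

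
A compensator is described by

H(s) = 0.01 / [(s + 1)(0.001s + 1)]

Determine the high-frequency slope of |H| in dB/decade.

Each pole contributes −20 dB/decade at high frequency; each zero contributes +20 dB/decade.
Net: 0 zero(s) − 2 pole(s) → -40 dB/decade.

-40 dB/decade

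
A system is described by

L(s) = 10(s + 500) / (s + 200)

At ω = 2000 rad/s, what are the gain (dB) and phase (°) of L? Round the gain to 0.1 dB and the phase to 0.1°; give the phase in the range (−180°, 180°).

20.2 dB, -8.3°

At s = jω = j2000:
zero (s+500): 500 + j2000 → |·| = √(500²+2000²) = √4250000 ≈ 2061.6, ∠ = arctan(2000/500) ≈ 75.96°
pole (s+200): 200 + j2000 → |·| = √(200²+2000²) = √4040000 ≈ 2010, ∠ = arctan(2000/200) ≈ 84.29°
|L| = 10 · 2061.6 / 2010 ≈ 10.257
Gain = 20 log₁₀(10.257) ≈ 20.22 dB
∠L = 75.96° − 84.29° = -8.33°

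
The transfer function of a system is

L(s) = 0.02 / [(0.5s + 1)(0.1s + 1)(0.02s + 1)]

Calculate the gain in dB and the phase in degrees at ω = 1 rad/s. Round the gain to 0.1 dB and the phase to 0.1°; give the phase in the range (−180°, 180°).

At ω = 1 rad/s:
pole (1 + j1·0.5) = 1 + j0.5 → |·| ≈ 1.118, ∠ ≈ 26.57°
pole (1 + j1·0.1) = 1 + j0.1 → |·| ≈ 1.005, ∠ ≈ 5.71°
pole (1 + j1·0.02) = 1 + j0.02 → |·| ≈ 1.0002, ∠ ≈ 1.15°
|L| = 0.02 · 1 / (1.118 · 1.005 · 1.0002) ≈ 0.017797
Gain = 20 log₁₀(0.017797) ≈ -34.99 dB
∠L = (0°) − (26.57° + 5.71° + 1.15°) = -33.43°

-35.0 dB, -33.4°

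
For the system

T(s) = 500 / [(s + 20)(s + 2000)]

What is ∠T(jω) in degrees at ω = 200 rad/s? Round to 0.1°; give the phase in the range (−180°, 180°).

At s = jω = j200:
pole (s+20): 20 + j200 → |·| = √(20²+200²) = √40400 ≈ 201, ∠ = arctan(200/20) ≈ 84.29°
pole (s+2000): 2000 + j200 → |·| = √(2000²+200²) = √4040000 ≈ 2010, ∠ = arctan(200/2000) ≈ 5.71°
∠T = 0.00° − 90.00° = -90.00°

-90.0°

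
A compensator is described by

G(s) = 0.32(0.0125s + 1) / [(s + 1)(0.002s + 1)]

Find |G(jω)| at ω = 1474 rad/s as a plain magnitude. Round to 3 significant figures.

0.00129

At ω = 1474 rad/s:
zero (1 + j1474·0.0125) = 1 + j18.425 → |·| ≈ 18.452, ∠ ≈ 86.89°
pole (1 + j1474·1) = 1 + j1474 → |·| ≈ 1474, ∠ ≈ 89.96°
pole (1 + j1474·0.002) = 1 + j2.948 → |·| ≈ 3.113, ∠ ≈ 71.26°
|G| = 0.32 · 18.452 / (1474 · 3.113) ≈ 0.0012868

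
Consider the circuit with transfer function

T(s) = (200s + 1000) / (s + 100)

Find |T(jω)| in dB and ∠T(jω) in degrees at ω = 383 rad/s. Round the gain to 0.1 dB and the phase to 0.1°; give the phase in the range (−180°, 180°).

45.7 dB, 13.9°

Substitute s = j383:
Numerator: 200(j383) + 1000 = 1000 + j76600
Denominator: (j383) + 100 = 100 + j383
|N| = √(1000² + 76600²) ≈ 76607, ∠N ≈ 89.25°
|D| = √(100² + 383²) ≈ 395.84, ∠D ≈ 75.37°
|T| = 76607 / 395.84 ≈ 193.53
Gain = 20 log₁₀(193.53) ≈ 45.73 dB
∠T = 89.25° − 75.37° = 13.88°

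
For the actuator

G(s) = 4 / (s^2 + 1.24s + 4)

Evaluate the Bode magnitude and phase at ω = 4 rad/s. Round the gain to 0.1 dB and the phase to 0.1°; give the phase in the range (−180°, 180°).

At s = jω = j4:
quadratic: (j4)² + 1.24·j4 + 4 = -12 + j4.96 → |·| ≈ 12.985, ∠ ≈ 157.54°
|G| = 4 / 12.985 ≈ 0.30805
Gain = 20 log₁₀(0.30805) ≈ -10.23 dB
∠G = 0.00° − 157.54° = -157.54°

-10.2 dB, -157.5°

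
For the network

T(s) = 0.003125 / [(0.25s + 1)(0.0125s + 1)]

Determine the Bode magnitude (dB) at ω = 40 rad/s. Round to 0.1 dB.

At ω = 40 rad/s:
pole (1 + j40·0.25) = 1 + j10 → |·| ≈ 10.05, ∠ ≈ 84.29°
pole (1 + j40·0.0125) = 1 + j0.5 → |·| ≈ 1.118, ∠ ≈ 26.57°
|T| = 0.003125 · 1 / (10.05 · 1.118) ≈ 0.00027813
Gain = 20 log₁₀(0.00027813) ≈ -71.12 dB

-71.1 dB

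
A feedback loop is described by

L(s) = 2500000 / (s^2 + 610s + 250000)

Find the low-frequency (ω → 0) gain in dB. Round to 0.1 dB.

L(0) = 2500000 / 250000 = 10
20 log₁₀(10) ≈ 20.00 dB

20.0 dB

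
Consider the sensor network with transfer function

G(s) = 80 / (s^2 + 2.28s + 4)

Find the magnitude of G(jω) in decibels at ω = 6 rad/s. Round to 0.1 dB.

7.2 dB

At s = jω = j6:
quadratic: (j6)² + 2.28·j6 + 4 = -32 + j13.68 → |·| ≈ 34.801, ∠ ≈ 156.85°
|G| = 80 / 34.801 ≈ 2.2988
Gain = 20 log₁₀(2.2988) ≈ 7.23 dB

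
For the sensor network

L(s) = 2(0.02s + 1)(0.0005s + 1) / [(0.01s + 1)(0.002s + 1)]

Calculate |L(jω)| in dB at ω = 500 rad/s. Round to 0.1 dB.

At ω = 500 rad/s:
zero (1 + j500·0.02) = 1 + j10 → |·| ≈ 10.05, ∠ ≈ 84.29°
zero (1 + j500·0.0005) = 1 + j0.25 → |·| ≈ 1.0308, ∠ ≈ 14.04°
pole (1 + j500·0.01) = 1 + j5 → |·| ≈ 5.099, ∠ ≈ 78.69°
pole (1 + j500·0.002) = 1 + j1 → |·| ≈ 1.4142, ∠ ≈ 45.00°
|L| = 2 · 10.05 · 1.0308 / (5.099 · 1.4142) ≈ 2.8733
Gain = 20 log₁₀(2.8733) ≈ 9.17 dB

9.2 dB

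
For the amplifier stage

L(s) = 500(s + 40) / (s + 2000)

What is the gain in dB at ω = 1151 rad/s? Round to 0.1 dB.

47.9 dB

At s = jω = j1151:
zero (s+40): 40 + j1151 → |·| = √(40²+1151²) = √1326401 ≈ 1151.7, ∠ = arctan(1151/40) ≈ 88.01°
pole (s+2000): 2000 + j1151 → |·| = √(2000²+1151²) = √5324801 ≈ 2307.6, ∠ = arctan(1151/2000) ≈ 29.92°
|L| = 500 · 1151.7 / 2307.6 ≈ 249.54
Gain = 20 log₁₀(249.54) ≈ 47.94 dB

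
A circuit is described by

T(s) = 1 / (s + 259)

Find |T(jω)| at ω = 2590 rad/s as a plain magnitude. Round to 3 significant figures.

0.000384

At s = jω = j2590:
pole (s+259): 259 + j2590 → |·| = √(259²+2590²) = √6775181 ≈ 2602.9, ∠ = arctan(2590/259) ≈ 84.29°
|T| = 1 / 2602.9 ≈ 0.00038419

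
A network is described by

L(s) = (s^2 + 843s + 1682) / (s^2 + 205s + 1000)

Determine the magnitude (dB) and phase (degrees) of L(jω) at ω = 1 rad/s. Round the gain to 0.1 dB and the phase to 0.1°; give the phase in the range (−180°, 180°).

Substitute s = j1:
Numerator: (j1)^2 + 843(j1) + 1682 = 1681 + j843
Denominator: (j1)^2 + 205(j1) + 1000 = 999 + j205
|N| = √(1681² + 843²) ≈ 1880.5, ∠N ≈ 26.63°
|D| = √(999² + 205²) ≈ 1019.8, ∠D ≈ 11.60°
|L| = 1880.5 / 1019.8 ≈ 1.844
Gain = 20 log₁₀(1.844) ≈ 5.32 dB
∠L = 26.63° − 11.60° = 15.03°

5.3 dB, 15.0°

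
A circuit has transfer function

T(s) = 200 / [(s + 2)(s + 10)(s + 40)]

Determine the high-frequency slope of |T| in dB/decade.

-60 dB/decade

Each pole contributes −20 dB/decade at high frequency; each zero contributes +20 dB/decade.
Net: 0 zero(s) − 3 pole(s) → -60 dB/decade.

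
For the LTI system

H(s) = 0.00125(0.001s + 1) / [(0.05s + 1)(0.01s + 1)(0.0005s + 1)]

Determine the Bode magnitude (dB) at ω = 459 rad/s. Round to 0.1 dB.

-98.1 dB

At ω = 459 rad/s:
zero (1 + j459·0.001) = 1 + j0.459 → |·| ≈ 1.1003, ∠ ≈ 24.66°
pole (1 + j459·0.05) = 1 + j22.95 → |·| ≈ 22.972, ∠ ≈ 87.51°
pole (1 + j459·0.01) = 1 + j4.59 → |·| ≈ 4.6977, ∠ ≈ 77.71°
pole (1 + j459·0.0005) = 1 + j0.2295 → |·| ≈ 1.026, ∠ ≈ 12.93°
|H| = 0.00125 · 1.1003 / (22.972 · 4.6977 · 1.026) ≈ 1.2422e-05
Gain = 20 log₁₀(1.2422e-05) ≈ -98.12 dB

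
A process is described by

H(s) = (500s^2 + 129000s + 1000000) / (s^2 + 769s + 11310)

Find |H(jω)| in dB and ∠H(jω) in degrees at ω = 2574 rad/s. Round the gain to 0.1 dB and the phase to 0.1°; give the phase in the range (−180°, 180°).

53.7 dB, 10.9°

Substitute s = j2574:
Numerator: 500(j2574)^2 + 129000(j2574) + 1000000 = -3311738000 + j332046000
Denominator: (j2574)^2 + 769(j2574) + 11310 = -6614166 + j1979406
|N| = √(3311738000² + 332046000²) ≈ 3.3283e+09, ∠N ≈ 174.27°
|D| = √(6614166² + 1979406²) ≈ 6.904e+06, ∠D ≈ 163.34°
|H| = 3.3283e+09 / 6.904e+06 ≈ 482.08
Gain = 20 log₁₀(482.08) ≈ 53.66 dB
∠H = 174.27° − 163.34° = 10.93°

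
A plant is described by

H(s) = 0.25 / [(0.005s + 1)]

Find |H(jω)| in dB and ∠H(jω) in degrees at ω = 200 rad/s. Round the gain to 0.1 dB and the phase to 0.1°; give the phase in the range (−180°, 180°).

At ω = 200 rad/s:
pole (1 + j200·0.005) = 1 + j1 → |·| ≈ 1.4142, ∠ ≈ 45.00°
|H| = 0.25 · 1 / (1.4142) ≈ 0.17678
Gain = 20 log₁₀(0.17678) ≈ -15.05 dB
∠H = (0°) − (45.00°) = -45.00°

-15.1 dB, -45.0°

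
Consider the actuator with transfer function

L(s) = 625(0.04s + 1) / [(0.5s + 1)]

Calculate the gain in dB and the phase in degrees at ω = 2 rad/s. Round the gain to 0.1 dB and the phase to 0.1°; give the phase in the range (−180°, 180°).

52.9 dB, -40.4°

At ω = 2 rad/s:
zero (1 + j2·0.04) = 1 + j0.08 → |·| ≈ 1.0032, ∠ ≈ 4.57°
pole (1 + j2·0.5) = 1 + j1 → |·| ≈ 1.4142, ∠ ≈ 45.00°
|L| = 625 · 1.0032 / (1.4142) ≈ 443.36
Gain = 20 log₁₀(443.36) ≈ 52.94 dB
∠L = (4.57°) − (45.00°) = -40.43°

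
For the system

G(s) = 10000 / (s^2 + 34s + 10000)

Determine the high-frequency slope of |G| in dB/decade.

Each pole contributes −20 dB/decade at high frequency; each zero contributes +20 dB/decade.
Net: 0 zero(s) − 2 pole(s) → -40 dB/decade.

-40 dB/decade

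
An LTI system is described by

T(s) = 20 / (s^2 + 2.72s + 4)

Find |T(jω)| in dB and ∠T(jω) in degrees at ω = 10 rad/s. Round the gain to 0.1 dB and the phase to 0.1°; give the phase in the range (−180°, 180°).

-14.0 dB, -164.2°

At s = jω = j10:
quadratic: (j10)² + 2.72·j10 + 4 = -96 + j27.2 → |·| ≈ 99.779, ∠ ≈ 164.18°
|T| = 20 / 99.779 ≈ 0.20044
Gain = 20 log₁₀(0.20044) ≈ -13.96 dB
∠T = 0.00° − 164.18° = -164.18°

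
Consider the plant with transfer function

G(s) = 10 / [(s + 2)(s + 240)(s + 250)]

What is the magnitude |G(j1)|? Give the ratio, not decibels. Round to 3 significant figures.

At s = jω = j1:
pole (s+2): 2 + j1 → |·| = √(2²+1²) = √5 ≈ 2.2361, ∠ = arctan(1/2) ≈ 26.57°
pole (s+240): 240 + j1 → |·| = √(240²+1²) = √57601 ≈ 240, ∠ = arctan(1/240) ≈ 0.24°
pole (s+250): 250 + j1 → |·| = √(250²+1²) = √62501 ≈ 250, ∠ = arctan(1/250) ≈ 0.23°
|G| = 10 / 1.3417e+05 ≈ 7.4532e-05

7.45e-05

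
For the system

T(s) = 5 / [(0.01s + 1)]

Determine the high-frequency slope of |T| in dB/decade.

-20 dB/decade

Each pole contributes −20 dB/decade at high frequency; each zero contributes +20 dB/decade.
Net: 0 zero(s) − 1 pole(s) → -20 dB/decade.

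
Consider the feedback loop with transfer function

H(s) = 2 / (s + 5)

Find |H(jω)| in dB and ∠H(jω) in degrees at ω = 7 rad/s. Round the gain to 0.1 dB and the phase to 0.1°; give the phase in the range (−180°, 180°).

-12.7 dB, -54.5°

Substitute s = j7:
Numerator: 2 = 2 + j0
Denominator: (j7) + 5 = 5 + j7
|N| = √(2² + 0²) ≈ 2, ∠N ≈ 0.00°
|D| = √(5² + 7²) ≈ 8.6023, ∠D ≈ 54.46°
|H| = 2 / 8.6023 ≈ 0.2325
Gain = 20 log₁₀(0.2325) ≈ -12.67 dB
∠H = 0.00° − 54.46° = -54.46°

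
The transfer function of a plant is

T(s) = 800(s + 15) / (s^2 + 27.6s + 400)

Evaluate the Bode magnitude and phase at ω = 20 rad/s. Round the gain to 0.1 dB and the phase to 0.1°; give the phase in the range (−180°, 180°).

31.2 dB, -36.9°

At s = jω = j20:
zero (s+15): 15 + j20 → |·| = √(15²+20²) = √625 ≈ 25, ∠ = arctan(20/15) ≈ 53.13°
quadratic: (j20)² + 27.6·j20 + 400 = 0 + j552 → |·| ≈ 552, ∠ ≈ 90.00°
|T| = 800 · 25 / 552 ≈ 36.232
Gain = 20 log₁₀(36.232) ≈ 31.18 dB
∠T = 53.13° − 90.00° = -36.87°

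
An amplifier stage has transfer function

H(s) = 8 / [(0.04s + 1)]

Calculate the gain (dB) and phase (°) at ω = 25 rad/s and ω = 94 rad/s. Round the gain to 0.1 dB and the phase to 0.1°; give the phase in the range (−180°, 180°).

ω = 25: 15.1 dB, -45.0°; ω = 94: 6.3 dB, -75.1°

At ω = 25 rad/s:
pole (1 + j25·0.04) = 1 + j1 → |·| ≈ 1.4142, ∠ ≈ 45.00°
|H| = 8 · 1 / (1.4142) ≈ 5.6569
Gain = 20 log₁₀(5.6569) ≈ 15.05 dB
∠H = (0°) − (45.00°) = -45.00°

At ω = 94 rad/s:
pole (1 + j94·0.04) = 1 + j3.76 → |·| ≈ 3.8907, ∠ ≈ 75.11°
|H| = 8 · 1 / (3.8907) ≈ 2.0562
Gain = 20 log₁₀(2.0562) ≈ 6.26 dB
∠H = (0°) − (75.11°) = -75.11°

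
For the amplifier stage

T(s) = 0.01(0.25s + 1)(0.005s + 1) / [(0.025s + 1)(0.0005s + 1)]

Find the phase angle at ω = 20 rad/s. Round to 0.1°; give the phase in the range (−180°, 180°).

At ω = 20 rad/s:
zero (1 + j20·0.25) = 1 + j5 → |·| ≈ 5.099, ∠ ≈ 78.69°
zero (1 + j20·0.005) = 1 + j0.1 → |·| ≈ 1.005, ∠ ≈ 5.71°
pole (1 + j20·0.025) = 1 + j0.5 → |·| ≈ 1.118, ∠ ≈ 26.57°
pole (1 + j20·0.0005) = 1 + j0.01 → |·| ≈ 1, ∠ ≈ 0.57°
∠T = (78.69° + 5.71°) − (26.57° + 0.57°) = 57.26°

57.3°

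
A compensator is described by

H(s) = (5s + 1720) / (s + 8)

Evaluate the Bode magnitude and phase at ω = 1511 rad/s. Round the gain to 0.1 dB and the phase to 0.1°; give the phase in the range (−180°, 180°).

14.2 dB, -12.5°

Substitute s = j1511:
Numerator: 5(j1511) + 1720 = 1720 + j7555
Denominator: (j1511) + 8 = 8 + j1511
|N| = √(1720² + 7555²) ≈ 7748.3, ∠N ≈ 77.17°
|D| = √(8² + 1511²) ≈ 1511, ∠D ≈ 89.70°
|H| = 7748.3 / 1511 ≈ 5.1279
Gain = 20 log₁₀(5.1279) ≈ 14.20 dB
∠H = 77.17° − 89.70° = -12.53°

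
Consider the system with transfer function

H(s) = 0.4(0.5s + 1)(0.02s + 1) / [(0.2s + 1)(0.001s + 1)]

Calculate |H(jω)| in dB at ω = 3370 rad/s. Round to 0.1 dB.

At ω = 3370 rad/s:
zero (1 + j3370·0.5) = 1 + j1685 → |·| ≈ 1685, ∠ ≈ 89.97°
zero (1 + j3370·0.02) = 1 + j67.4 → |·| ≈ 67.407, ∠ ≈ 89.15°
pole (1 + j3370·0.2) = 1 + j674 → |·| ≈ 674, ∠ ≈ 89.91°
pole (1 + j3370·0.001) = 1 + j3.37 → |·| ≈ 3.5152, ∠ ≈ 73.47°
|H| = 0.4 · 1685 · 67.407 / (674 · 3.5152) ≈ 19.176
Gain = 20 log₁₀(19.176) ≈ 25.66 dB

25.7 dB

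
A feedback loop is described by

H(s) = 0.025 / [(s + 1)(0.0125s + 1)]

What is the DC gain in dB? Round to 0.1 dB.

H(0) = 0.025 · 1 / 1 = 0.025
20 log₁₀(0.025) ≈ -32.04 dB

-32.0 dB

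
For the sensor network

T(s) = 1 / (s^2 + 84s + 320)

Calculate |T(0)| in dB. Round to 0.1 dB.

-50.1 dB

T(0) = 1 / 320 = 0.003125
20 log₁₀(0.003125) ≈ -50.10 dB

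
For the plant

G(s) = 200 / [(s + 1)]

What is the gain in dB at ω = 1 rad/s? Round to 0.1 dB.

43.0 dB

At ω = 1 rad/s:
pole (1 + j1·1) = 1 + j1 → |·| ≈ 1.4142, ∠ ≈ 45.00°
|G| = 200 · 1 / (1.4142) ≈ 141.42
Gain = 20 log₁₀(141.42) ≈ 43.01 dB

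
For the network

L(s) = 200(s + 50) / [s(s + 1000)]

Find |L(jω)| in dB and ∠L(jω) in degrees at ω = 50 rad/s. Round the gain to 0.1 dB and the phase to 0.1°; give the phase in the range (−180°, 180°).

-11.0 dB, -47.9°

At s = jω = j50:
zero (s+50): 50 + j50 → |·| = √(50²+50²) = √5000 ≈ 70.711, ∠ = arctan(50/50) ≈ 45.00°
pole (s+1000): 1000 + j50 → |·| = √(1000²+50²) = √1002500 ≈ 1001.2, ∠ = arctan(50/1000) ≈ 2.86°
pole at origin: |s| = 50, ∠ = 90.00° (in denominator)
|L| = 200 · 70.711 / 50060 ≈ 0.2825
Gain = 20 log₁₀(0.2825) ≈ -10.98 dB
∠L = 45.00° − 92.86° = -47.86°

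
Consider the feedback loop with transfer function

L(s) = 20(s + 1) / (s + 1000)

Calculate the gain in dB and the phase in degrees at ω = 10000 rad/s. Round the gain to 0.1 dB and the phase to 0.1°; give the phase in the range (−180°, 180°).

At s = jω = j10000:
zero (s+1): 1 + j10000 → |·| = √(1²+10000²) = √100000001 ≈ 10000, ∠ = arctan(10000/1) ≈ 89.99°
pole (s+1000): 1000 + j10000 → |·| = √(1000²+10000²) = √101000000 ≈ 10050, ∠ = arctan(10000/1000) ≈ 84.29°
|L| = 20 · 10000 / 10050 ≈ 19.9
Gain = 20 log₁₀(19.9) ≈ 25.98 dB
∠L = 89.99° − 84.29° = 5.70°

26.0 dB, 5.7°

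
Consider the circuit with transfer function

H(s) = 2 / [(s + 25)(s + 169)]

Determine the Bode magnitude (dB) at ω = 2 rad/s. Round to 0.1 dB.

At s = jω = j2:
pole (s+25): 25 + j2 → |·| = √(25²+2²) = √629 ≈ 25.08, ∠ = arctan(2/25) ≈ 4.57°
pole (s+169): 169 + j2 → |·| = √(169²+2²) = √28565 ≈ 169.01, ∠ = arctan(2/169) ≈ 0.68°
|H| = 2 / 4238.8 ≈ 0.00047183
Gain = 20 log₁₀(0.00047183) ≈ -66.52 dB

-66.5 dB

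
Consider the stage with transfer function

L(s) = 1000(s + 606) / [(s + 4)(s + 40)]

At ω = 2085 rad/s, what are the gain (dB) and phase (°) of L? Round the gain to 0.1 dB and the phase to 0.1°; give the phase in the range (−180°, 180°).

At s = jω = j2085:
zero (s+606): 606 + j2085 → |·| = √(606²+2085²) = √4714461 ≈ 2171.3, ∠ = arctan(2085/606) ≈ 73.79°
pole (s+4): 4 + j2085 → |·| = √(4²+2085²) = √4347241 ≈ 2085, ∠ = arctan(2085/4) ≈ 89.89°
pole (s+40): 40 + j2085 → |·| = √(40²+2085²) = √4348825 ≈ 2085.4, ∠ = arctan(2085/40) ≈ 88.90°
|L| = 1000 · 2171.3 / 4.3481e+06 ≈ 0.49937
Gain = 20 log₁₀(0.49937) ≈ -6.03 dB
∠L = 73.79° − 178.79° = -105.00°

-6.0 dB, -105.0°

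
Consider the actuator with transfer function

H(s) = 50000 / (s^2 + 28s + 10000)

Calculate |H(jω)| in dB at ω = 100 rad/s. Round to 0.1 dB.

At s = jω = j100:
quadratic: (j100)² + 28·j100 + 10000 = 0 + j2800 → |·| ≈ 2800, ∠ ≈ 90.00°
|H| = 50000 / 2800 ≈ 17.857
Gain = 20 log₁₀(17.857) ≈ 25.04 dB

25.0 dB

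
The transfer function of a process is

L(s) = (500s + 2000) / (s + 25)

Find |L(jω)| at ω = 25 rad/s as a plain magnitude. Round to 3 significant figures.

358

Substitute s = j25:
Numerator: 500(j25) + 2000 = 2000 + j12500
Denominator: (j25) + 25 = 25 + j25
|N| = √(2000² + 12500²) ≈ 12659, ∠N ≈ 80.91°
|D| = √(25² + 25²) ≈ 35.355, ∠D ≈ 45.00°
|L| = 12659 / 35.355 ≈ 358.05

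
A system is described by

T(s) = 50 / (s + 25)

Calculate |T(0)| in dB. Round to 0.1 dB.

6.0 dB

T(0) = 50 / (25) = 2
20 log₁₀(2) ≈ 6.02 dB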